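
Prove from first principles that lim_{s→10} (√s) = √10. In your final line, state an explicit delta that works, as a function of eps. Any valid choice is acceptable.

Fix eps > 0. We want delta > 0 such that 0 < |s − 10| < delta implies |√s − √10| < eps.
Multiplying by the conjugate, |√s − √10| = |s − 10|/(√s + √10).
Restrict delta ≤ 10 so that |s − 10| < 10 forces s > 0, and then √s + √10 > √10.
Hence |√s − √10| < |s − 10|/√10, which is < eps once |s − 10| < √10·eps.
Take delta = min(10, √10·eps). If 0 < |s − 10| < delta then s > 0 and |√s − √10| < |s − 10|/√10 < eps.

delta = min(10, √10·eps)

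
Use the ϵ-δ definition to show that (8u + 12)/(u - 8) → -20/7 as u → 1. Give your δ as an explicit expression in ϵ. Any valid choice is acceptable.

Suppose ϵ > 0. We want δ > 0 with 0 < |u − 1| < δ ⇒ |(8u + 12)/(u - 8) + 20/7| < ϵ.
Combining over a common denominator, (8u + 12)/(u - 8) + 20/7 = [(8u + 12)·(-7) − 20·(u - 8)] / [(-7)·(u - 8)] = -76(u − 1) / ((-7)(u - 8)).
So |(8u + 12)/(u - 8) + 20/7| = 76|u − 1| / (7·|u − 8|).
Require δ ≤ 7/2, so |u − 8| ≥ |-7| − |u − 1| > 7 − 7/2 = 7/2.
Hence |(8u + 12)/(u - 8) + 20/7| < 76|u − 1|/(7·(7/2)) = (152/49)|u − 1|, which is < ϵ once |u − 1| < (49/152)ϵ.
Take δ = min(7/2, (49/152)ϵ). Then 0 < |u − 1| < δ forces both bounds, so |(8u + 12)/(u - 8) + 20/7| < ϵ.

δ = min(7/2, (49/152)ϵ)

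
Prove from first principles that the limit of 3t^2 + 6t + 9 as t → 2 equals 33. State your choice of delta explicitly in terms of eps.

delta = min(2, eps/24)

Let eps > 0 be given. We want delta > 0 such that 0 < |t − 2| < delta implies |(3t^2 + 6t + 9) − 33| < eps.
(3t^2 + 6t + 9) − 33 = 3t^2 + 6t - 24 = (t − 2)(3t + 12).
So |(3t^2 + 6t + 9) − 33| = |t − 2|·|3t + 12|.
Assume first that |t − 2| < 2, so |t| < 4. Then |3t + 12| ≤ 3·4 + 12 = 24.
Hence |(3t^2 + 6t + 9) − 33| ≤ 24|t − 2| < eps provided |t − 2| < eps/24.
Choosing delta = min(2, eps/24) ensures both conditions, hence |(3t^2 + 6t + 9) − 33| < eps.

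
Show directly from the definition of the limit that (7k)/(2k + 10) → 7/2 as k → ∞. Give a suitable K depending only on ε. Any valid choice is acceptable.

K = (35/2)/ε

Suppose ε > 0. For k ≥ 1, |(7k)/(2k + 10) − (7/2)| = |-70|/(2(2k + 10)) = 70/(2(2k + 10)).
Since 2k + 10 ≥ 2k for k ≥ 1, this is ≤ 70/(2·2k) = (35/2)/k.
So |(7k)/(2k + 10) − (7/2)| < ε whenever k > (35/2)/ε.
Take K = (35/2)/ε. If k > K then |(7k)/(2k + 10) − (7/2)| ≤ (35/2)/k < ε.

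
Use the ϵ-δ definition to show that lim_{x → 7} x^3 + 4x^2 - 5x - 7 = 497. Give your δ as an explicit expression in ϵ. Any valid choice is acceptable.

δ = min(1, ϵ/224)

Fix ϵ > 0. We want δ > 0 such that 0 < |x − 7| < δ implies |(x^3 + 4x^2 - 5x - 7) − 497| < ϵ.
(x^3 + 4x^2 - 5x - 7) − 497 = x^3 + 4x^2 - 5x - 504 = (x − 7)(x^2 + 11x + 72).
So |(x^3 + 4x^2 - 5x - 7) − 497| = |x − 7|·|x^2 + 11x + 72|.
Require δ ≤ 1. Then |x − 7| < 1 gives |x| < 8, and by the triangle inequality |x^2 + 11x + 72| ≤ 8^2 + 11·8 + 72 = 224.
Hence |(x^3 + 4x^2 - 5x - 7) − 497| ≤ 224|x − 7| < ϵ provided |x − 7| < ϵ/224.
Choosing δ = min(1, ϵ/224) ensures both conditions, hence |(x^3 + 4x^2 - 5x - 7) − 497| < ϵ.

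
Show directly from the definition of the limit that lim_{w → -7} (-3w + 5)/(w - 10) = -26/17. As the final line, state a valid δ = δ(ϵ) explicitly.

Let ϵ > 0. We want δ > 0 with 0 < |w + 7| < δ ⇒ |(-3w + 5)/(w - 10) + 26/17| < ϵ.
Combining over a common denominator, (-3w + 5)/(w - 10) + 26/17 = [(-3w + 5)·(-17) − 26·(w - 10)] / [(-17)·(w - 10)] = 25(w + 7) / ((-17)(w - 10)).
So |(-3w + 5)/(w - 10) + 26/17| = 25|w + 7| / (17·|w − 10|).
Restrict δ ≤ 17/2. Then |w + 7| < 17/2 gives |w − 10| = |(w + 7) + (-17)| ≥ 17 − 17/2 = 17/2.
Hence |(-3w + 5)/(w - 10) + 26/17| < 25|w + 7|/(17·(17/2)) = (50/289)|w + 7|, which is < ϵ once |w + 7| < (289/50)ϵ.
Take δ = min(17/2, (289/50)ϵ). Then 0 < |w + 7| < δ forces both bounds, so |(-3w + 5)/(w - 10) + 26/17| < ϵ.

δ = min(17/2, (289/50)ϵ)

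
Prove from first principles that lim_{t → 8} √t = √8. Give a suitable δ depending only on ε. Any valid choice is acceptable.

δ = min(8, √8·ε)

Suppose ε > 0. We want δ > 0 such that 0 < |t − 8| < δ implies |√t − √8| < ε.
Multiplying by the conjugate, |√t − √8| = |t − 8|/(√t + √8).
Restrict δ ≤ 8 so that |t − 8| < 8 forces t > 0, and then √t + √8 > √8.
Hence |√t − √8| < |t − 8|/√8, which is < ε once |t − 8| < √8·ε.
Take δ = min(8, √8·ε). If 0 < |t − 8| < δ then t > 0 and |√t − √8| < |t − 8|/√8 < ε.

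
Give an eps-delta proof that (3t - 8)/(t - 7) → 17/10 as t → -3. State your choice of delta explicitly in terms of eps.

delta = min(5, (50/13)eps)

Let eps > 0 be given. We want delta > 0 with 0 < |t + 3| < delta ⇒ |(3t - 8)/(t - 7) − (17/10)| < eps.
Combining over a common denominator, (3t - 8)/(t - 7) − (17/10) = [(3t - 8)·(-10) − (-17)·(t - 7)] / [(-10)·(t - 7)] = -13(t + 3) / ((-10)(t - 7)).
So |(3t - 8)/(t - 7) − (17/10)| = 13|t + 3| / (10·|t − 7|).
Restrict delta ≤ 5. Then |t + 3| < 5 gives |t − 7| = |(t + 3) + (-10)| ≥ 10 − 5 = 5.
Hence |(3t - 8)/(t - 7) − (17/10)| < 13|t + 3|/(10·5) = (13/50)|t + 3|, which is < eps once |t + 3| < (50/13)eps.
Take delta = min(5, (50/13)eps). Then 0 < |t + 3| < delta forces both bounds, so |(3t - 8)/(t - 7) − (17/10)| < eps.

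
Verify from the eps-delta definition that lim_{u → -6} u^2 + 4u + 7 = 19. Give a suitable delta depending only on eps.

Let eps > 0. We want delta > 0 such that 0 < |u + 6| < delta implies |(u^2 + 4u + 7) − 19| < eps.
(u^2 + 4u + 7) − 19 = u^2 + 4u - 12 = (u + 6)(u - 2).
So |(u^2 + 4u + 7) − 19| = |u + 6|·|u - 2|.
Require delta ≤ 1. Then |u + 6| < 1 gives |u| < 7, and by the triangle inequality |u - 2| ≤ 7 + 2 = 9.
Hence |(u^2 + 4u + 7) − 19| ≤ 9|u + 6| < eps provided |u + 6| < eps/9.
Take delta = min(1, eps/9). Then 0 < |u + 6| < delta gives both |u + 6| < 1 and |u + 6| < eps/9, so |(u^2 + 4u + 7) − 19| < eps.

delta = min(1, eps/9)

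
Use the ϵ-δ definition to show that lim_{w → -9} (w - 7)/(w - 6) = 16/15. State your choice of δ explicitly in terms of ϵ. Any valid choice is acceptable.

Fix ϵ > 0. We want δ > 0 with 0 < |w + 9| < δ ⇒ |(w - 7)/(w - 6) − (16/15)| < ϵ.
Combining over a common denominator, (w - 7)/(w - 6) − (16/15) = [(w - 7)·(-15) − (-16)·(w - 6)] / [(-15)·(w - 6)] = 1(w + 9) / ((-15)(w - 6)).
So |(w - 7)/(w - 6) − (16/15)| = |w + 9| / (15·|w − 6|).
Require δ ≤ 15/2, so |w − 6| ≥ |-15| − |w + 9| > 15 − 15/2 = 15/2.
Hence |(w - 7)/(w - 6) − (16/15)| < |w + 9|/(15·(15/2)) = (2/225)|w + 9|, which is < ϵ once |w + 9| < (225/2)ϵ.
Take δ = min(15/2, (225/2)ϵ). Then 0 < |w + 9| < δ forces both bounds, so |(w - 7)/(w - 6) − (16/15)| < ϵ.

δ = min(15/2, (225/2)ϵ)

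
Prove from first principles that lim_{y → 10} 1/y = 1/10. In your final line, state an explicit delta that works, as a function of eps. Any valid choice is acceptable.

Suppose eps > 0. We seek delta > 0 such that 0 < |y − 10| < delta implies |1/y − (1/10)| < eps.
|1/y − (1/10)| = |10 − y|/(10·|y|) = |y − 10|/(10|y|).
Restrict delta ≤ 5. Then |y − 10| < 5 gives |y| > 5, so 10|y| > 50.
Then |1/y − (1/10)| < |y − 10|/50, which is < eps when |y − 10| < 50eps.
Take delta = min(5, 50eps). Then 0 < |y − 10| < delta gives both |y − 10| < 5 and |y − 10| < 50eps, so |1/y − (1/10)| < eps.

delta = min(5, 50eps)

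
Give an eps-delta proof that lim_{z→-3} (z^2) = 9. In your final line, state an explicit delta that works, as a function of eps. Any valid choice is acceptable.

delta = min(1, eps/7)

Let eps > 0. We seek delta > 0 with 0 < |z + 3| < delta ⇒ |z^2 − 9| < eps.
Factor: z^2 − 9 = (z + 3)(z - 3), so |z^2 − 9| = |z + 3|·|z - 3|.
Impose delta ≤ 1 so that |z| < 4; then |z - 3| ≤ 7.
Hence |z^2 − 9| ≤ 7|z + 3|, which is < eps once |z + 3| < eps/7.
Take delta = min(1, eps/7). If 0 < |z + 3| < delta then both bounds hold and |z^2 − 9| ≤ 7|z + 3| < 7·(eps/7) = eps.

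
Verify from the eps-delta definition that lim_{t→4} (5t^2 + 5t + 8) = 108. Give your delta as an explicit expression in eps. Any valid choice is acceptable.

Fix eps > 0. We want delta > 0 such that 0 < |t − 4| < delta implies |(5t^2 + 5t + 8) − 108| < eps.
(5t^2 + 5t + 8) − 108 = 5t^2 + 5t - 100 = (t − 4)(5t + 25).
So |(5t^2 + 5t + 8) − 108| = |t − 4|·|5t + 25|.
Require delta ≤ 2. Then |t − 4| < 2 gives |t| < 6, and by the triangle inequality |5t + 25| ≤ 5·6 + 25 = 55.
Hence |(5t^2 + 5t + 8) − 108| ≤ 55|t − 4| < eps provided |t − 4| < eps/55.
Choosing delta = min(2, eps/55) ensures both conditions, hence |(5t^2 + 5t + 8) − 108| < eps.

delta = min(2, eps/55)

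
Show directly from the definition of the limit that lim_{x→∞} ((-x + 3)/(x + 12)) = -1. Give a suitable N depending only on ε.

N = 15/ε

Let ε > 0 be given. We seek N > 0 such that x > N implies |(-x + 3)/(x + 12) + 1| < ε.
(-x + 3)/(x + 12) + 1 = ((-x + 3) − (-1)(x + 12)) / ((x + 12)) = 15/((x + 12)).
For x > 0 we have x + 12 > x, so |(-x + 3)/(x + 12) + 1| = 15/((x + 12)) < 15/(x) = 15/x.
Thus |(-x + 3)/(x + 12) + 1| < ε whenever x > 15/ε.
Take N = 15/ε. If x > N then |(-x + 3)/(x + 12) + 1| < 15/x < ε.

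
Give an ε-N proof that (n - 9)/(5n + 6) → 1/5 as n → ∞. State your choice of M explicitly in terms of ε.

M = (51/25)/ε

Let ε > 0. For n ≥ 1, |(n - 9)/(5n + 6) − (1/5)| = |-51|/(5(5n + 6)) = 51/(5(5n + 6)).
Since 5n + 6 ≥ 5n for n ≥ 1, this is ≤ 51/(5·5n) = (51/25)/n.
So |(n - 9)/(5n + 6) − (1/5)| < ε whenever n > (51/25)/ε.
Take M = (51/25)/ε. If n > M then |(n - 9)/(5n + 6) − (1/5)| ≤ (51/25)/n < ε.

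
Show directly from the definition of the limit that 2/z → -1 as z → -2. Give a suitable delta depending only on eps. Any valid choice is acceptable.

Suppose eps > 0. We seek delta > 0 such that 0 < |z + 2| < delta implies |2/z + 1| < eps.
|2/z + 1| = 2·|-2 − z|/(2·|z|) = 2|z + 2|/(2|z|).
Require delta ≤ 1 so that |z| > 2 − 1 = 1, hence 2|z| > 2.
Then |2/z + 1| < 2|z + 2|/2, which is < eps when |z + 2| < eps.
Take delta = min(1, eps). Then 0 < |z + 2| < delta gives both |z + 2| < 1 and |z + 2| < eps, so |2/z + 1| < eps.

delta = min(1, eps)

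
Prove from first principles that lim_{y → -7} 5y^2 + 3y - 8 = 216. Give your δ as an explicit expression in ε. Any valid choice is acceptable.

δ = min(1, ε/72)

Suppose ε > 0. We want δ > 0 such that 0 < |y + 7| < δ implies |(5y^2 + 3y - 8) − 216| < ε.
(5y^2 + 3y - 8) − 216 = 5y^2 + 3y - 224 = (y + 7)(5y - 32).
So |(5y^2 + 3y - 8) − 216| = |y + 7|·|5y - 32|.
Require δ ≤ 1. Then |y + 7| < 1 gives |y| < 8, and by the triangle inequality |5y - 32| ≤ 5·8 + 32 = 72.
Hence |(5y^2 + 3y - 8) − 216| ≤ 72|y + 7| < ε provided |y + 7| < ε/72.
Take δ = min(1, ε/72). Then 0 < |y + 7| < δ gives both |y + 7| < 1 and |y + 7| < ε/72, so |(5y^2 + 3y - 8) − 216| < ε.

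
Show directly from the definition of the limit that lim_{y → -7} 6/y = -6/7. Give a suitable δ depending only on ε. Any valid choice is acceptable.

Let ε > 0. We seek δ > 0 such that 0 < |y + 7| < δ implies |6/y + 6/7| < ε.
|6/y + 6/7| = 6·|-7 − y|/(7·|y|) = 6|y + 7|/(7|y|).
Restrict δ ≤ 7/2. Then |y + 7| < 7/2 gives |y| > 7/2, so 7|y| > 49/2.
Then |6/y + 6/7| < 6|y + 7|/(49/2), which is < ε when |y + 7| < (49/12)ε.
Take δ = min(7/2, (49/12)ε). Then 0 < |y + 7| < δ gives both |y + 7| < 7/2 and |y + 7| < (49/12)ε, so |6/y + 6/7| < ε.

δ = min(7/2, (49/12)ε)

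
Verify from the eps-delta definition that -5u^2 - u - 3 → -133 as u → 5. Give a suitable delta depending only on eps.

Fix eps > 0. We want delta > 0 such that 0 < |u − 5| < delta implies |(-5u^2 - u - 3) + 133| < eps.
(-5u^2 - u - 3) + 133 = -5u^2 - u + 130 = (u − 5)(-5u - 26).
So |(-5u^2 - u - 3) + 133| = |u − 5|·|-5u - 26|.
Assume first that |u − 5| < 1, so |u| < 6. Then |-5u - 26| ≤ 5·6 + 26 = 56.
Hence |(-5u^2 - u - 3) + 133| ≤ 56|u − 5| < eps provided |u − 5| < eps/56.
Choosing delta = min(1, eps/56) ensures both conditions, hence |(-5u^2 - u - 3) + 133| < eps.

delta = min(1, eps/56)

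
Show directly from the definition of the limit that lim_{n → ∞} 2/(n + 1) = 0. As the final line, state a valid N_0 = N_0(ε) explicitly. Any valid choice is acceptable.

N_0 = 2/ε

Fix ε > 0. For n ≥ 1, |2/(n + 1) − 0| = 2/(n + 1) ≤ 2/n.
We need 2/n < ε, i.e. n > 2/ε.
Take N_0 = 2/ε. If n > N_0 then |2/(n + 1)| ≤ 2/n < ε.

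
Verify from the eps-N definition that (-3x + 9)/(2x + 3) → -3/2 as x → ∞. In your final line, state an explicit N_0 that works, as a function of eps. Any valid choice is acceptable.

N_0 = (27/4)/eps

Fix eps > 0. We seek N_0 > 0 such that x > N_0 implies |(-3x + 9)/(2x + 3) + 3/2| < eps.
(-3x + 9)/(2x + 3) + 3/2 = (2(-3x + 9) − (-3)(2x + 3)) / (2(2x + 3)) = 27/(2(2x + 3)).
For x > 0 we have 2x + 3 > 2x, so |(-3x + 9)/(2x + 3) + 3/2| = 27/(2(2x + 3)) < 27/(2·2x) = (27/4)/x.
Thus |(-3x + 9)/(2x + 3) + 3/2| < eps whenever x > (27/4)/eps.
Take N_0 = (27/4)/eps. If x > N_0 then |(-3x + 9)/(2x + 3) + 3/2| < (27/4)/x < eps.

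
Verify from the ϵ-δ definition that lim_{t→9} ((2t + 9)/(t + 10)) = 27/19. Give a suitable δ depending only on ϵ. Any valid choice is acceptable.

δ = min(19/2, (361/22)ϵ)

Fix ϵ > 0. We want δ > 0 with 0 < |t − 9| < δ ⇒ |(2t + 9)/(t + 10) − (27/19)| < ϵ.
Combining over a common denominator, (2t + 9)/(t + 10) − (27/19) = [(2t + 9)·19 − 27·(t + 10)] / [19·(t + 10)] = 11(t − 9) / (19(t + 10)).
So |(2t + 9)/(t + 10) − (27/19)| = 11|t − 9| / (19·|t + 10|).
Restrict δ ≤ 19/2. Then |t − 9| < 19/2 gives |t + 10| = |(t − 9) + 19| ≥ 19 − 19/2 = 19/2.
Hence |(2t + 9)/(t + 10) − (27/19)| < 11|t − 9|/(19·(19/2)) = (22/361)|t − 9|, which is < ϵ once |t − 9| < (361/22)ϵ.
Take δ = min(19/2, (361/22)ϵ). Then 0 < |t − 9| < δ forces both bounds, so |(2t + 9)/(t + 10) − (27/19)| < ϵ.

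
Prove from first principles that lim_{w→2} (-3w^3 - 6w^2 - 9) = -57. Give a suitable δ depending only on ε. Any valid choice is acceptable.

Let ε > 0 be given. We want δ > 0 such that 0 < |w − 2| < δ implies |(-3w^3 - 6w^2 - 9) + 57| < ε.
(-3w^3 - 6w^2 - 9) + 57 = -3w^3 - 6w^2 + 48 = (w − 2)(-3w^2 - 12w - 24).
So |(-3w^3 - 6w^2 - 9) + 57| = |w − 2|·|-3w^2 - 12w - 24|.
Assume first that |w − 2| < 2, so |w| < 4. Then |-3w^2 - 12w - 24| ≤ 3·4^2 + 12·4 + 24 = 120.
Hence |(-3w^3 - 6w^2 - 9) + 57| ≤ 120|w − 2| < ε provided |w − 2| < ε/120.
Take δ = min(2, ε/120). Then 0 < |w − 2| < δ gives both |w − 2| < 2 and |w − 2| < ε/120, so |(-3w^3 - 6w^2 - 9) + 57| < ε.

δ = min(2, ε/120)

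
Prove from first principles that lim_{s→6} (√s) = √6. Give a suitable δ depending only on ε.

δ = min(6, √6·ε)

Suppose ε > 0. We want δ > 0 such that 0 < |s − 6| < δ implies |√s − √6| < ε.
Multiplying by the conjugate, |√s − √6| = |s − 6|/(√s + √6).
Restrict δ ≤ 6 so that |s − 6| < 6 forces s > 0, and then √s + √6 > √6.
Hence |√s − √6| < |s − 6|/√6, which is < ε once |s − 6| < √6·ε.
Take δ = min(6, √6·ε). If 0 < |s − 6| < δ then s > 0 and |√s − √6| < |s − 6|/√6 < ε.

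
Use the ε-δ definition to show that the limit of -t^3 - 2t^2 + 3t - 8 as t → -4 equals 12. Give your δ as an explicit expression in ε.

Suppose ε > 0. We want δ > 0 such that 0 < |t + 4| < δ implies |(-t^3 - 2t^2 + 3t - 8) − 12| < ε.
(-t^3 - 2t^2 + 3t - 8) − 12 = -t^3 - 2t^2 + 3t - 20 = (t + 4)(-t^2 + 2t - 5).
So |(-t^3 - 2t^2 + 3t - 8) − 12| = |t + 4|·|-t^2 + 2t - 5|.
Assume first that |t + 4| < 2, so |t| < 6. Then |-t^2 + 2t - 5| ≤ 6^2 + 2·6 + 5 = 53.
Hence |(-t^3 - 2t^2 + 3t - 8) − 12| ≤ 53|t + 4| < ε provided |t + 4| < ε/53.
Choosing δ = min(2, ε/53) ensures both conditions, hence |(-t^3 - 2t^2 + 3t - 8) − 12| < ε.

δ = min(2, ε/53)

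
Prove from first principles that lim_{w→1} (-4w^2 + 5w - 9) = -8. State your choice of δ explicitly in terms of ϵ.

Let ϵ > 0 be given. We want δ > 0 such that 0 < |w − 1| < δ implies |(-4w^2 + 5w - 9) + 8| < ϵ.
(-4w^2 + 5w - 9) + 8 = -4w^2 + 5w - 1 = (w − 1)(-4w + 1).
So |(-4w^2 + 5w - 9) + 8| = |w − 1|·|-4w + 1|.
Require δ ≤ 2. Then |w − 1| < 2 gives |w| < 3, and by the triangle inequality |-4w + 1| ≤ 4·3 + 1 = 13.
Hence |(-4w^2 + 5w - 9) + 8| ≤ 13|w − 1| < ϵ provided |w − 1| < ϵ/13.
Choosing δ = min(2, ϵ/13) ensures both conditions, hence |(-4w^2 + 5w - 9) + 8| < ϵ.

δ = min(2, ϵ/13)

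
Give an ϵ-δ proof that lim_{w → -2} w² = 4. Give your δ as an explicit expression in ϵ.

Suppose ϵ > 0. We seek δ > 0 with 0 < |w + 2| < δ ⇒ |w² − 4| < ϵ.
Factor: w² − 4 = (w + 2)(w - 2), so |w² − 4| = |w + 2|·|w - 2|.
Impose δ ≤ 1 so that |w| < 3; then |w - 2| ≤ 5.
Hence |w² − 4| ≤ 5|w + 2|, which is < ϵ once |w + 2| < ϵ/5.
Take δ = min(1, ϵ/5). If 0 < |w + 2| < δ then both bounds hold and |w² − 4| ≤ 5|w + 2| < 5·(ϵ/5) = ϵ.

δ = min(1, ϵ/5)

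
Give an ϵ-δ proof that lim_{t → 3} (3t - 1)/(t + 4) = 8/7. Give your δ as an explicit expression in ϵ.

δ = min(7/2, (49/26)ϵ)

Let ϵ > 0. We want δ > 0 with 0 < |t − 3| < δ ⇒ |(3t - 1)/(t + 4) − (8/7)| < ϵ.
Combining over a common denominator, (3t - 1)/(t + 4) − (8/7) = [(3t - 1)·7 − 8·(t + 4)] / [7·(t + 4)] = 13(t − 3) / (7(t + 4)).
So |(3t - 1)/(t + 4) − (8/7)| = 13|t − 3| / (7·|t + 4|).
Require δ ≤ 7/2, so |t + 4| ≥ |7| − |t − 3| > 7 − 7/2 = 7/2.
Hence |(3t - 1)/(t + 4) − (8/7)| < 13|t − 3|/(7·(7/2)) = (26/49)|t − 3|, which is < ϵ once |t − 3| < (49/26)ϵ.
Take δ = min(7/2, (49/26)ϵ). Then 0 < |t − 3| < δ forces both bounds, so |(3t - 1)/(t + 4) − (8/7)| < ϵ.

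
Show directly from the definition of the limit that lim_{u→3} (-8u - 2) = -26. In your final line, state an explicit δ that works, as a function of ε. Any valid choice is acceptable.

Let ε > 0 be given. We need δ > 0 so that 0 < |u − 3| < δ implies |(-8u - 2) + 26| < ε.
|(-8u - 2) + 26| = |-8u + 24| = 8|u − 3|.
So 8|u − 3| < ε exactly when |u − 3| < ε/8.
Choosing δ = ε/8 gives |(-8u - 2) + 26| = 8|u − 3| < ε whenever |u − 3| < δ.

δ = ε/8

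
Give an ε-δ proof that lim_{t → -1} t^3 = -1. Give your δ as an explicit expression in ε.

Fix ε > 0. We seek δ > 0 with 0 < |t + 1| < δ ⇒ |t^3 + 1| < ε.
Factor: t^3 + 1 = (t + 1)(t^2 - t + 1), so |t^3 + 1| = |t + 1|·|t^2 - t + 1|.
Impose δ ≤ 1 so that |t| < 2; then |t^2 - t + 1| ≤ 7.
Hence |t^3 + 1| ≤ 7|t + 1|, which is < ε once |t + 1| < ε/7.
Take δ = min(1, ε/7). If 0 < |t + 1| < δ then both bounds hold and |t^3 + 1| ≤ 7|t + 1| < 7·(ε/7) = ε.

δ = min(1, ε/7)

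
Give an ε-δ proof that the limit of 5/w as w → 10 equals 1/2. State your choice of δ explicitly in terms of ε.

δ = min(5, 10ε)

Let ε > 0. We seek δ > 0 such that 0 < |w − 10| < δ implies |5/w − (1/2)| < ε.
|5/w − (1/2)| = 5·|10 − w|/(10·|w|) = 5|w − 10|/(10|w|).
Restrict δ ≤ 5. Then |w − 10| < 5 gives |w| > 5, so 10|w| > 50.
Then |5/w − (1/2)| < 5|w − 10|/50, which is < ε when |w − 10| < 10ε.
Take δ = min(5, 10ε). Then 0 < |w − 10| < δ gives both |w − 10| < 5 and |w − 10| < 10ε, so |5/w − (1/2)| < ε.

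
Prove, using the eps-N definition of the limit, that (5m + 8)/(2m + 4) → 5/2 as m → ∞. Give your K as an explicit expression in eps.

Let eps > 0. For m ≥ 1, |(5m + 8)/(2m + 4) − (5/2)| = |-4|/(2(2m + 4)) = 4/(2(2m + 4)).
Since 2m + 4 ≥ 2m for m ≥ 1, this is ≤ 4/(2·2m) = 1/m.
So |(5m + 8)/(2m + 4) − (5/2)| < eps whenever m > 1/eps.
Take K = 1/eps. If m > K then |(5m + 8)/(2m + 4) − (5/2)| ≤ 1/m < eps.

K = 1/eps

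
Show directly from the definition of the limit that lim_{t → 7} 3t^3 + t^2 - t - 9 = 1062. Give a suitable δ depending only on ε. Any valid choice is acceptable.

Let ε > 0 be given. We want δ > 0 such that 0 < |t − 7| < δ implies |(3t^3 + t^2 - t - 9) − 1062| < ε.
(3t^3 + t^2 - t - 9) − 1062 = 3t^3 + t^2 - t - 1071 = (t − 7)(3t^2 + 22t + 153).
So |(3t^3 + t^2 - t - 9) − 1062| = |t − 7|·|3t^2 + 22t + 153|.
Require δ ≤ 2. Then |t − 7| < 2 gives |t| < 9, and by the triangle inequality |3t^2 + 22t + 153| ≤ 3·9^2 + 22·9 + 153 = 594.
Hence |(3t^3 + t^2 - t - 9) − 1062| ≤ 594|t − 7| < ε provided |t − 7| < ε/594.
Take δ = min(2, ε/594). Then 0 < |t − 7| < δ gives both |t − 7| < 2 and |t − 7| < ε/594, so |(3t^3 + t^2 - t - 9) − 1062| < ε.

δ = min(2, ε/594)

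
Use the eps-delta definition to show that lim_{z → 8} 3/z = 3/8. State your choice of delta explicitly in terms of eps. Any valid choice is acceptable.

delta = min(4, (32/3)eps)

Let eps > 0 be given. We seek delta > 0 such that 0 < |z − 8| < delta implies |3/z − (3/8)| < eps.
|3/z − (3/8)| = 3·|8 − z|/(8·|z|) = 3|z − 8|/(8|z|).
Require delta ≤ 4 so that |z| > 8 − 4 = 4, hence 8|z| > 32.
Then |3/z − (3/8)| < 3|z − 8|/32, which is < eps when |z − 8| < (32/3)eps.
Take delta = min(4, (32/3)eps). Then 0 < |z − 8| < delta gives both |z − 8| < 4 and |z − 8| < (32/3)eps, so |3/z − (3/8)| < eps.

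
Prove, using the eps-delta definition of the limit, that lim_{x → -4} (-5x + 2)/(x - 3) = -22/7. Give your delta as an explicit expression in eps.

delta = min(7/2, (49/26)eps)

Fix eps > 0. We want delta > 0 with 0 < |x + 4| < delta ⇒ |(-5x + 2)/(x - 3) + 22/7| < eps.
Combining over a common denominator, (-5x + 2)/(x - 3) + 22/7 = [(-5x + 2)·(-7) − 22·(x - 3)] / [(-7)·(x - 3)] = 13(x + 4) / ((-7)(x - 3)).
So |(-5x + 2)/(x - 3) + 22/7| = 13|x + 4| / (7·|x − 3|).
Require delta ≤ 7/2, so |x − 3| ≥ |-7| − |x + 4| > 7 − 7/2 = 7/2.
Hence |(-5x + 2)/(x - 3) + 22/7| < 13|x + 4|/(7·(7/2)) = (26/49)|x + 4|, which is < eps once |x + 4| < (49/26)eps.
Take delta = min(7/2, (49/26)eps). Then 0 < |x + 4| < delta forces both bounds, so |(-5x + 2)/(x - 3) + 22/7| < eps.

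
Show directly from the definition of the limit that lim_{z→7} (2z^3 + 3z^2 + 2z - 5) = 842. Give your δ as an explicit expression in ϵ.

Let ϵ > 0 be given. We want δ > 0 such that 0 < |z − 7| < δ implies |(2z^3 + 3z^2 + 2z - 5) − 842| < ϵ.
(2z^3 + 3z^2 + 2z - 5) − 842 = 2z^3 + 3z^2 + 2z - 847 = (z − 7)(2z^2 + 17z + 121).
So |(2z^3 + 3z^2 + 2z - 5) − 842| = |z − 7|·|2z^2 + 17z + 121|.
Assume first that |z − 7| < 2, so |z| < 9. Then |2z^2 + 17z + 121| ≤ 2·9^2 + 17·9 + 121 = 436.
Hence |(2z^3 + 3z^2 + 2z - 5) − 842| ≤ 436|z − 7| < ϵ provided |z − 7| < ϵ/436.
Take δ = min(2, ϵ/436). Then 0 < |z − 7| < δ gives both |z − 7| < 2 and |z − 7| < ϵ/436, so |(2z^3 + 3z^2 + 2z - 5) − 842| < ϵ.

δ = min(2, ϵ/436)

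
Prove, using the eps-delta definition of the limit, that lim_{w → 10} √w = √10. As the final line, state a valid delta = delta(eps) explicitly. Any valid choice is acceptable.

delta = min(10, √10·eps)

Let eps > 0. We want delta > 0 such that 0 < |w − 10| < delta implies |√w − √10| < eps.
Rationalise: √w − √10 = (w − 10)/(√w + √10), so |√w − √10| = |w − 10|/(√w + √10).
Restrict delta ≤ 10 so that |w − 10| < 10 forces w > 0, and then √w + √10 > √10.
Hence |√w − √10| < |w − 10|/√10, which is < eps once |w − 10| < √10·eps.
Take delta = min(10, √10·eps). If 0 < |w − 10| < delta then w > 0 and |√w − √10| < |w − 10|/√10 < eps.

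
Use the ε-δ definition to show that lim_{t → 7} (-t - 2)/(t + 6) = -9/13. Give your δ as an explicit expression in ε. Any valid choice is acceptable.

Let ε > 0. We want δ > 0 with 0 < |t − 7| < δ ⇒ |(-t - 2)/(t + 6) + 9/13| < ε.
Combining over a common denominator, (-t - 2)/(t + 6) + 9/13 = [(-t - 2)·13 − (-9)·(t + 6)] / [13·(t + 6)] = -4(t − 7) / (13(t + 6)).
So |(-t - 2)/(t + 6) + 9/13| = 4|t − 7| / (13·|t + 6|).
Restrict δ ≤ 13/2. Then |t − 7| < 13/2 gives |t + 6| = |(t − 7) + 13| ≥ 13 − 13/2 = 13/2.
Hence |(-t - 2)/(t + 6) + 9/13| < 4|t − 7|/(13·(13/2)) = (8/169)|t − 7|, which is < ε once |t − 7| < (169/8)ε.
Take δ = min(13/2, (169/8)ε). Then 0 < |t − 7| < δ forces both bounds, so |(-t - 2)/(t + 6) + 9/13| < ε.

δ = min(13/2, (169/8)ε)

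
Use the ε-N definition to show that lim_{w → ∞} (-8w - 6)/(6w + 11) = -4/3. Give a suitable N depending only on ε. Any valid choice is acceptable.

N = (13/9)/ε

Let ε > 0. We seek N > 0 such that w > N implies |(-8w - 6)/(6w + 11) + 4/3| < ε.
(-8w - 6)/(6w + 11) + 4/3 = (6(-8w - 6) − (-8)(6w + 11)) / (6(6w + 11)) = 52/(6(6w + 11)).
For w > 0 we have 6w + 11 > 6w, so |(-8w - 6)/(6w + 11) + 4/3| = 52/(6(6w + 11)) < 52/(6·6w) = (13/9)/w.
Thus |(-8w - 6)/(6w + 11) + 4/3| < ε whenever w > (13/9)/ε.
Take N = (13/9)/ε. If w > N then |(-8w - 6)/(6w + 11) + 4/3| < (13/9)/w < ε.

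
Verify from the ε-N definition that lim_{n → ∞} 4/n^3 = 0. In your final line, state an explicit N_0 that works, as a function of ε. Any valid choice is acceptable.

N_0 = (4/ε)^{1/3}

Let ε > 0 be given. For n ≥ 1, |4/n^3 − 0| = 4/n^3.
4/n^3 < ε ⇔ n^3 > 4/ε ⇔ n > (4/ε)^{1/3}.
Take N_0 = (4/ε)^{1/3}. Then n > N_0 implies 4/n^3 < ε.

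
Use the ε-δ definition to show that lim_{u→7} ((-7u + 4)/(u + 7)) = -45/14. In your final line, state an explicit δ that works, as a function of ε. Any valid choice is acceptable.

Suppose ε > 0. We want δ > 0 with 0 < |u − 7| < δ ⇒ |(-7u + 4)/(u + 7) + 45/14| < ε.
Combining over a common denominator, (-7u + 4)/(u + 7) + 45/14 = [(-7u + 4)·14 − (-45)·(u + 7)] / [14·(u + 7)] = -53(u − 7) / (14(u + 7)).
So |(-7u + 4)/(u + 7) + 45/14| = 53|u − 7| / (14·|u + 7|).
Restrict δ ≤ 7. Then |u − 7| < 7 gives |u + 7| = |(u − 7) + 14| ≥ 14 − 7 = 7.
Hence |(-7u + 4)/(u + 7) + 45/14| < 53|u − 7|/(14·7) = (53/98)|u − 7|, which is < ε once |u − 7| < (98/53)ε.
Take δ = min(7, (98/53)ε). Then 0 < |u − 7| < δ forces both bounds, so |(-7u + 4)/(u + 7) + 45/14| < ε.

δ = min(7, (98/53)ε)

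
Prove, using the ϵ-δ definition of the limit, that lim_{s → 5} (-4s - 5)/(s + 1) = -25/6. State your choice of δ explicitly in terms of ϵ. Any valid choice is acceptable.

Let ϵ > 0 be given. We want δ > 0 with 0 < |s − 5| < δ ⇒ |(-4s - 5)/(s + 1) + 25/6| < ϵ.
Combining over a common denominator, (-4s - 5)/(s + 1) + 25/6 = [(-4s - 5)·6 − (-25)·(s + 1)] / [6·(s + 1)] = 1(s − 5) / (6(s + 1)).
So |(-4s - 5)/(s + 1) + 25/6| = |s − 5| / (6·|s + 1|).
Restrict δ ≤ 3. Then |s − 5| < 3 gives |s + 1| = |(s − 5) + 6| ≥ 6 − 3 = 3.
Hence |(-4s - 5)/(s + 1) + 25/6| < |s − 5|/(6·3) = (1/18)|s − 5|, which is < ϵ once |s − 5| < 18ϵ.
Take δ = min(3, 18ϵ). Then 0 < |s − 5| < δ forces both bounds, so |(-4s - 5)/(s + 1) + 25/6| < ϵ.

δ = min(3, 18ϵ)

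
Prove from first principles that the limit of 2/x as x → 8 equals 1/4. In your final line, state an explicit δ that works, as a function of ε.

δ = min(4, 16ε)

Let ε > 0 be given. We seek δ > 0 such that 0 < |x − 8| < δ implies |2/x − (1/4)| < ε.
|2/x − (1/4)| = 2·|8 − x|/(8·|x|) = 2|x − 8|/(8|x|).
Require δ ≤ 4 so that |x| > 8 − 4 = 4, hence 8|x| > 32.
Then |2/x − (1/4)| < 2|x − 8|/32, which is < ε when |x − 8| < 16ε.
Take δ = min(4, 16ε). Then 0 < |x − 8| < δ gives both |x − 8| < 4 and |x − 8| < 16ε, so |2/x − (1/4)| < ε.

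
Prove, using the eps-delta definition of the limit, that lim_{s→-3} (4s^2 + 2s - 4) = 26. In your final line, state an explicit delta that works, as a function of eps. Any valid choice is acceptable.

Fix eps > 0. We want delta > 0 such that 0 < |s + 3| < delta implies |(4s^2 + 2s - 4) − 26| < eps.
(4s^2 + 2s - 4) − 26 = 4s^2 + 2s - 30 = (s + 3)(4s - 10).
So |(4s^2 + 2s - 4) − 26| = |s + 3|·|4s - 10|.
Assume first that |s + 3| < 1, so |s| < 4. Then |4s - 10| ≤ 4·4 + 10 = 26.
Hence |(4s^2 + 2s - 4) − 26| ≤ 26|s + 3| < eps provided |s + 3| < eps/26.
Take delta = min(1, eps/26). Then 0 < |s + 3| < delta gives both |s + 3| < 1 and |s + 3| < eps/26, so |(4s^2 + 2s - 4) − 26| < eps.

delta = min(1, eps/26)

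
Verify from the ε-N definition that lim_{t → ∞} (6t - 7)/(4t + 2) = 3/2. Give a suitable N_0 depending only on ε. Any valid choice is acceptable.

N_0 = (5/2)/ε

Fix ε > 0. We seek N_0 > 0 such that t > N_0 implies |(6t - 7)/(4t + 2) − (3/2)| < ε.
(6t - 7)/(4t + 2) − (3/2) = (4(6t - 7) − 6(4t + 2)) / (4(4t + 2)) = -40/(4(4t + 2)).
For t > 0 we have 4t + 2 > 4t, so |(6t - 7)/(4t + 2) − (3/2)| = 40/(4(4t + 2)) < 40/(4·4t) = (5/2)/t.
Thus |(6t - 7)/(4t + 2) − (3/2)| < ε whenever t > (5/2)/ε.
Take N_0 = (5/2)/ε. If t > N_0 then |(6t - 7)/(4t + 2) − (3/2)| < (5/2)/t < ε.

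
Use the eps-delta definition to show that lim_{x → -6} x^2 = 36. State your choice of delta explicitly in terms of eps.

Fix eps > 0. We seek delta > 0 with 0 < |x + 6| < delta ⇒ |x^2 − 36| < eps.
Factor: x^2 − 36 = (x + 6)(x - 6), so |x^2 − 36| = |x + 6|·|x - 6|.
Impose delta ≤ 1 so that |x| < 7; then |x - 6| ≤ 13.
Hence |x^2 − 36| ≤ 13|x + 6|, which is < eps once |x + 6| < eps/13.
Take delta = min(1, eps/13). If 0 < |x + 6| < delta then both bounds hold and |x^2 − 36| ≤ 13|x + 6| < 13·(eps/13) = eps.

delta = min(1, eps/13)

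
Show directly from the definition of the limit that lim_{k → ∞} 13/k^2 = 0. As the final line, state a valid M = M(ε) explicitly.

Suppose ε > 0. For k ≥ 1, |13/k^2 − 0| = 13/k^2.
13/k^2 < ε ⇔ k^2 > 13/ε ⇔ k > (13/ε)^{1/2}.
Take M = (13/ε)^{1/2}. Then k > M implies 13/k^2 < ε.

M = (13/ε)^{1/2}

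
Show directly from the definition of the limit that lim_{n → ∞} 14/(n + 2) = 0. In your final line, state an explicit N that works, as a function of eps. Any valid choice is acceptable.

Suppose eps > 0. For n ≥ 1, |14/(n + 2) − 0| = 14/(n + 2) ≤ 14/n.
We need 14/n < eps, i.e. n > 14/eps.
Take N = 14/eps. If n > N then |14/(n + 2)| ≤ 14/n < eps.

N = 14/eps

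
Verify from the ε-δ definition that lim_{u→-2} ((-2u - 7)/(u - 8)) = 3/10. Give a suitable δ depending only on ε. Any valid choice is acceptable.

Let ε > 0 be given. We want δ > 0 with 0 < |u + 2| < δ ⇒ |(-2u - 7)/(u - 8) − (3/10)| < ε.
Combining over a common denominator, (-2u - 7)/(u - 8) − (3/10) = [(-2u - 7)·(-10) − (-3)·(u - 8)] / [(-10)·(u - 8)] = 23(u + 2) / ((-10)(u - 8)).
So |(-2u - 7)/(u - 8) − (3/10)| = 23|u + 2| / (10·|u − 8|).
Restrict δ ≤ 5. Then |u + 2| < 5 gives |u − 8| = |(u + 2) + (-10)| ≥ 10 − 5 = 5.
Hence |(-2u - 7)/(u - 8) − (3/10)| < 23|u + 2|/(10·5) = (23/50)|u + 2|, which is < ε once |u + 2| < (50/23)ε.
Take δ = min(5, (50/23)ε). Then 0 < |u + 2| < δ forces both bounds, so |(-2u - 7)/(u - 8) − (3/10)| < ε.

δ = min(5, (50/23)ε)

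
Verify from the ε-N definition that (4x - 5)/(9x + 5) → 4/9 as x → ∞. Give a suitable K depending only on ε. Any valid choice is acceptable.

Suppose ε > 0. We seek K > 0 such that x > K implies |(4x - 5)/(9x + 5) − (4/9)| < ε.
(4x - 5)/(9x + 5) − (4/9) = (9(4x - 5) − 4(9x + 5)) / (9(9x + 5)) = -65/(9(9x + 5)).
For x > 0 we have 9x + 5 > 9x, so |(4x - 5)/(9x + 5) − (4/9)| = 65/(9(9x + 5)) < 65/(9·9x) = (65/81)/x.
Thus |(4x - 5)/(9x + 5) − (4/9)| < ε whenever x > (65/81)/ε.
Take K = (65/81)/ε. If x > K then |(4x - 5)/(9x + 5) − (4/9)| < (65/81)/x < ε.

K = (65/81)/ε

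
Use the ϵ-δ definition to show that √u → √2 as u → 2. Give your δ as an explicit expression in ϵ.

Let ϵ > 0 be given. We want δ > 0 such that 0 < |u − 2| < δ implies |√u − √2| < ϵ.
Multiplying by the conjugate, |√u − √2| = |u − 2|/(√u + √2).
Restrict δ ≤ 2 so that |u − 2| < 2 forces u > 0, and then √u + √2 > √2.
Hence |√u − √2| < |u − 2|/√2, which is < ϵ once |u − 2| < √2·ϵ.
Take δ = min(2, √2·ϵ). If 0 < |u − 2| < δ then u > 0 and |√u − √2| < |u − 2|/√2 < ϵ.

δ = min(2, √2·ϵ)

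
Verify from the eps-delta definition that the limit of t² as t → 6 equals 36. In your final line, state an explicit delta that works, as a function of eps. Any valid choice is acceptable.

delta = min(2, eps/14)

Suppose eps > 0. We seek delta > 0 with 0 < |t − 6| < delta ⇒ |t² − 36| < eps.
Factor: t² − 36 = (t − 6)(t + 6), so |t² − 36| = |t − 6|·|t + 6|.
Restrict delta ≤ 2. Then |t − 6| < 2 gives |t| < 8, so by the triangle inequality |t + 6| ≤ 8 + 6 = 14.
Hence |t² − 36| ≤ 14|t − 6|, which is < eps once |t − 6| < eps/14.
Take delta = min(2, eps/14). If 0 < |t − 6| < delta then both bounds hold and |t² − 36| ≤ 14|t − 6| < 14·(eps/14) = eps.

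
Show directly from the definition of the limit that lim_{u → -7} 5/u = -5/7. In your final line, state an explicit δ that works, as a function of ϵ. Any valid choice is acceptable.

δ = min(7/2, (49/10)ϵ)

Let ϵ > 0 be given. We seek δ > 0 such that 0 < |u + 7| < δ implies |5/u + 5/7| < ϵ.
|5/u + 5/7| = 5·|-7 − u|/(7·|u|) = 5|u + 7|/(7|u|).
Require δ ≤ 7/2 so that |u| > 7 − 7/2 = 7/2, hence 7|u| > 49/2.
Then |5/u + 5/7| < 5|u + 7|/(49/2), which is < ϵ when |u + 7| < (49/10)ϵ.
Take δ = min(7/2, (49/10)ϵ). Then 0 < |u + 7| < δ gives both |u + 7| < 7/2 and |u + 7| < (49/10)ϵ, so |5/u + 5/7| < ϵ.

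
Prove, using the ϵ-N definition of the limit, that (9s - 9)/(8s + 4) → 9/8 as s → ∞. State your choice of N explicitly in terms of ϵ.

N = (27/16)/ϵ

Let ϵ > 0. We seek N > 0 such that s > N implies |(9s - 9)/(8s + 4) − (9/8)| < ϵ.
(9s - 9)/(8s + 4) − (9/8) = (8(9s - 9) − 9(8s + 4)) / (8(8s + 4)) = -108/(8(8s + 4)).
For s > 0 we have 8s + 4 > 8s, so |(9s - 9)/(8s + 4) − (9/8)| = 108/(8(8s + 4)) < 108/(8·8s) = (27/16)/s.
Thus |(9s - 9)/(8s + 4) − (9/8)| < ϵ whenever s > (27/16)/ϵ.
Take N = (27/16)/ϵ. If s > N then |(9s - 9)/(8s + 4) − (9/8)| < (27/16)/s < ϵ.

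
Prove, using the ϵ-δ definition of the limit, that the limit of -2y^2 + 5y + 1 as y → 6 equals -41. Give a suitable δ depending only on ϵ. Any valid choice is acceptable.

δ = min(2, ϵ/23)

Suppose ϵ > 0. We want δ > 0 such that 0 < |y − 6| < δ implies |(-2y^2 + 5y + 1) + 41| < ϵ.
(-2y^2 + 5y + 1) + 41 = -2y^2 + 5y + 42 = (y − 6)(-2y - 7).
So |(-2y^2 + 5y + 1) + 41| = |y − 6|·|-2y - 7|.
Require δ ≤ 2. Then |y − 6| < 2 gives |y| < 8, and by the triangle inequality |-2y - 7| ≤ 2·8 + 7 = 23.
Hence |(-2y^2 + 5y + 1) + 41| ≤ 23|y − 6| < ϵ provided |y − 6| < ϵ/23.
Choosing δ = min(2, ϵ/23) ensures both conditions, hence |(-2y^2 + 5y + 1) + 41| < ϵ.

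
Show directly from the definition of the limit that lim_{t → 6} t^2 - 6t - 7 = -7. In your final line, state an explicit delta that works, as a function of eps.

delta = min(1, eps/7)

Let eps > 0 be given. We want delta > 0 such that 0 < |t − 6| < delta implies |(t^2 - 6t - 7) + 7| < eps.
(t^2 - 6t - 7) + 7 = t^2 - 6t = (t − 6)(t).
So |(t^2 - 6t - 7) + 7| = |t − 6|·|t|.
Assume first that |t − 6| < 1, so |t| < 7. Then |t| ≤ 7 = 7.
Hence |(t^2 - 6t - 7) + 7| ≤ 7|t − 6| < eps provided |t − 6| < eps/7.
Take delta = min(1, eps/7). Then 0 < |t − 6| < delta gives both |t − 6| < 1 and |t − 6| < eps/7, so |(t^2 - 6t - 7) + 7| < eps.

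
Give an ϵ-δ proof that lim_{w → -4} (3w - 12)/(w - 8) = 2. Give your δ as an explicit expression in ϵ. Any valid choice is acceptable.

δ = min(6, 6ϵ)

Let ϵ > 0 be given. We want δ > 0 with 0 < |w + 4| < δ ⇒ |(3w - 12)/(w - 8) − 2| < ϵ.
Combining over a common denominator, (3w - 12)/(w - 8) − 2 = [(3w - 12)·(-12) − (-24)·(w - 8)] / [(-12)·(w - 8)] = -12(w + 4) / ((-12)(w - 8)).
So |(3w - 12)/(w - 8) − 2| = 12|w + 4| / (12·|w − 8|).
Require δ ≤ 6, so |w − 8| ≥ |-12| − |w + 4| > 12 − 6 = 6.
Hence |(3w - 12)/(w - 8) − 2| < 12|w + 4|/(12·6) = (1/6)|w + 4|, which is < ϵ once |w + 4| < 6ϵ.
Take δ = min(6, 6ϵ). Then 0 < |w + 4| < δ forces both bounds, so |(3w - 12)/(w - 8) − 2| < ϵ.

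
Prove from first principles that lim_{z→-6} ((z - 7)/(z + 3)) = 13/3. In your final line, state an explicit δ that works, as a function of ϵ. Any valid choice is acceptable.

Fix ϵ > 0. We want δ > 0 with 0 < |z + 6| < δ ⇒ |(z - 7)/(z + 3) − (13/3)| < ϵ.
Combining over a common denominator, (z - 7)/(z + 3) − (13/3) = [(z - 7)·(-3) − (-13)·(z + 3)] / [(-3)·(z + 3)] = 10(z + 6) / ((-3)(z + 3)).
So |(z - 7)/(z + 3) − (13/3)| = 10|z + 6| / (3·|z + 3|).
Require δ ≤ 3/2, so |z + 3| ≥ |-3| − |z + 6| > 3 − 3/2 = 3/2.
Hence |(z - 7)/(z + 3) − (13/3)| < 10|z + 6|/(3·(3/2)) = (20/9)|z + 6|, which is < ϵ once |z + 6| < (9/20)ϵ.
Take δ = min(3/2, (9/20)ϵ). Then 0 < |z + 6| < δ forces both bounds, so |(z - 7)/(z + 3) − (13/3)| < ϵ.

δ = min(3/2, (9/20)ϵ)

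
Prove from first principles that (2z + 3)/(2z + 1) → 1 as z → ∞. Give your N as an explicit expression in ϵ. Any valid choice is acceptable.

N = 1/ϵ

Suppose ϵ > 0. We seek N > 0 such that z > N implies |(2z + 3)/(2z + 1) − 1| < ϵ.
(2z + 3)/(2z + 1) − 1 = (2(2z + 3) − 2(2z + 1)) / (2(2z + 1)) = 4/(2(2z + 1)).
For z > 0 we have 2z + 1 > 2z, so |(2z + 3)/(2z + 1) − 1| = 4/(2(2z + 1)) < 4/(2·2z) = 1/z.
Thus |(2z + 3)/(2z + 1) − 1| < ϵ whenever z > 1/ϵ.
Take N = 1/ϵ. If z > N then |(2z + 3)/(2z + 1) − 1| < 1/z < ϵ.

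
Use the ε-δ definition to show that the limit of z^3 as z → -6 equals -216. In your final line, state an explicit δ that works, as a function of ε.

Let ε > 0. We seek δ > 0 with 0 < |z + 6| < δ ⇒ |z^3 + 216| < ε.
Factor: z^3 + 216 = (z + 6)(z^2 - 6z + 36), so |z^3 + 216| = |z + 6|·|z^2 - 6z + 36|.
Impose δ ≤ 2 so that |z| < 8; then |z^2 - 6z + 36| ≤ 148.
Hence |z^3 + 216| ≤ 148|z + 6|, which is < ε once |z + 6| < ε/148.
Take δ = min(2, ε/148). If 0 < |z + 6| < δ then both bounds hold and |z^3 + 216| ≤ 148|z + 6| < 148·(ε/148) = ε.

δ = min(2, ε/148)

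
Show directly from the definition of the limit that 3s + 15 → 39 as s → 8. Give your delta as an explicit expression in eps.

Suppose eps > 0. We need delta > 0 so that 0 < |s − 8| < delta implies |(3s + 15) − 39| < eps.
|(3s + 15) − 39| = |3s - 24| = 3|s − 8|.
Thus it suffices that |s − 8| < eps/3.
Choosing delta = eps/3 gives |(3s + 15) − 39| = 3|s − 8| < eps whenever |s − 8| < delta.

delta = eps/3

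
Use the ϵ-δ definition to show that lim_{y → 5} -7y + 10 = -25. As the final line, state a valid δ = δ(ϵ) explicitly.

Let ϵ > 0 be given. We need δ > 0 so that 0 < |y − 5| < δ implies |(-7y + 10) + 25| < ϵ.
Since (-7y + 10) + 25 = -7(y − 5), we have |(-7y + 10) + 25| = 7|y − 5|.
So 7|y − 5| < ϵ exactly when |y − 5| < ϵ/7.
Take δ = ϵ/7. If 0 < |y − 5| < δ then |(-7y + 10) + 25| = 7|y − 5| < 7·(ϵ/7) = ϵ.

δ = ϵ/7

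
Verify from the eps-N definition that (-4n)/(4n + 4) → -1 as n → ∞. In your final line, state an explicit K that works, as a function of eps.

K = 1/eps

Fix eps > 0. For n ≥ 1, |(-4n)/(4n + 4) + 1| = |16|/(4(4n + 4)) = 16/(4(4n + 4)).
Since 4n + 4 ≥ 4n for n ≥ 1, this is ≤ 16/(4·4n) = 1/n.
So |(-4n)/(4n + 4) + 1| < eps whenever n > 1/eps.
Take K = 1/eps. If n > K then |(-4n)/(4n + 4) + 1| ≤ 1/n < eps.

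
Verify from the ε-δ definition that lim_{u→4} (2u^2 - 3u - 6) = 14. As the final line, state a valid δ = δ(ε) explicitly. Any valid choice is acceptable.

δ = min(1, ε/15)

Let ε > 0. We want δ > 0 such that 0 < |u − 4| < δ implies |(2u^2 - 3u - 6) − 14| < ε.
(2u^2 - 3u - 6) − 14 = 2u^2 - 3u - 20 = (u − 4)(2u + 5).
So |(2u^2 - 3u - 6) − 14| = |u − 4|·|2u + 5|.
Require δ ≤ 1. Then |u − 4| < 1 gives |u| < 5, and by the triangle inequality |2u + 5| ≤ 2·5 + 5 = 15.
Hence |(2u^2 - 3u - 6) − 14| ≤ 15|u − 4| < ε provided |u − 4| < ε/15.
Take δ = min(1, ε/15). Then 0 < |u − 4| < δ gives both |u − 4| < 1 and |u − 4| < ε/15, so |(2u^2 - 3u - 6) − 14| < ε.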